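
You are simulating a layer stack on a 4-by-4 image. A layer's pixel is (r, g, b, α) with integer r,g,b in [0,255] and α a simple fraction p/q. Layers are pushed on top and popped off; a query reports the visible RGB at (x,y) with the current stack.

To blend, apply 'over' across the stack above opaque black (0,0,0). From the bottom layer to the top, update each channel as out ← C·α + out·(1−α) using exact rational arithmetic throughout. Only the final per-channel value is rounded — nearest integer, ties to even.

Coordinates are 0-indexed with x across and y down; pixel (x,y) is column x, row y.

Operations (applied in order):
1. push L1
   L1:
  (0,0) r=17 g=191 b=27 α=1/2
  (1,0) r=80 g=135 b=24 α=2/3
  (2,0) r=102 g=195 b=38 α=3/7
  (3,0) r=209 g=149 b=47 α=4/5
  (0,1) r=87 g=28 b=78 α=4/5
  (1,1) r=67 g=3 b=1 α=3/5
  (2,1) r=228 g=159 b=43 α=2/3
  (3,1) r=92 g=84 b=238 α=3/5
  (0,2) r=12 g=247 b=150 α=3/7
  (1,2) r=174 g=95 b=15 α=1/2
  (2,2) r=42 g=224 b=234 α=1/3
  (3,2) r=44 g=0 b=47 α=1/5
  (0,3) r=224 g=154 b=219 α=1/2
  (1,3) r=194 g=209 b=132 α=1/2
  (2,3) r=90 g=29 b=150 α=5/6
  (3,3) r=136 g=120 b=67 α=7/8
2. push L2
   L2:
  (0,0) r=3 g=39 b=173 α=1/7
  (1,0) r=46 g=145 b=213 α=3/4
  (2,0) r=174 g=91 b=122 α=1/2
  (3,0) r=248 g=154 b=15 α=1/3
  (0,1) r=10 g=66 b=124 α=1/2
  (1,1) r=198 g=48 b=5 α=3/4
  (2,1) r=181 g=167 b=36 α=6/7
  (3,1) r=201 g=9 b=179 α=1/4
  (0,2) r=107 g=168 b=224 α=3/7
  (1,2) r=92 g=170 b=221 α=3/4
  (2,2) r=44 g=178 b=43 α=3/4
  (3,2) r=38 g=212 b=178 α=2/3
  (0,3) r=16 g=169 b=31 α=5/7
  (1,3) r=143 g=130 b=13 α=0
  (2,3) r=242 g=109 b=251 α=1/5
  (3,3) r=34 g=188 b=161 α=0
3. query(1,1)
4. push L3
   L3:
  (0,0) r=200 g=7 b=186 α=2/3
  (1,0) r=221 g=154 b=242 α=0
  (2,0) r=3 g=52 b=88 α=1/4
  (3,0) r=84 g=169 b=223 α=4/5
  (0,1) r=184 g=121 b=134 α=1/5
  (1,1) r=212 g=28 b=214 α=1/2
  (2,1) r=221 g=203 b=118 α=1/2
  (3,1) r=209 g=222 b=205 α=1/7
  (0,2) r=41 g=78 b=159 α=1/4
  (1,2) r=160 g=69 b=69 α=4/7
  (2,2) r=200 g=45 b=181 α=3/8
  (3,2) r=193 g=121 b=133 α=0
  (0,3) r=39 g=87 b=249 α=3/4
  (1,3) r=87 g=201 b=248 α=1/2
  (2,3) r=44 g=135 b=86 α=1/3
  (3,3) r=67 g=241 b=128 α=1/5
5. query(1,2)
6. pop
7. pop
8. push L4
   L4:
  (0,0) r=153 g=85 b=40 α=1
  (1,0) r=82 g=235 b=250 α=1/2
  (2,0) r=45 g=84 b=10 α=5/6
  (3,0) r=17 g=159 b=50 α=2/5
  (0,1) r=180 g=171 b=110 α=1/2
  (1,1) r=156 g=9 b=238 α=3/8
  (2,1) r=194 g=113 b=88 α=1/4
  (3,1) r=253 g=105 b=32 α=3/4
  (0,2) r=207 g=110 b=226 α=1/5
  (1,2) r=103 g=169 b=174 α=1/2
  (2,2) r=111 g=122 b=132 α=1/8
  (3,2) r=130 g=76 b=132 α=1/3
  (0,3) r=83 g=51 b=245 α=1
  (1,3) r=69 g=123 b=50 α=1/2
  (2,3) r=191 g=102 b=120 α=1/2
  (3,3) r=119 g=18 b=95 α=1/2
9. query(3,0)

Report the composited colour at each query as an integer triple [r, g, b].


(1,1) stack=L1,L2; from [0,0,0]:
L1 α=3/5: [201/5, 9/5, 3/5]
L2 α=3/4: [3171/20, 729/20, 39/10]
→ [159, 36, 4]

at x=1,y=2 over L1,L2,L3:
after L1 α=1/2: [87, 95/2, 15/2]
after L2 α=3/4: [363/4, 1115/8, 1341/8]
after L3 α=4/7: [3649/28, 5553/56, 6231/56]
→ [130, 99, 111]

(3,0) stack=L1,L4; from [0,0,0]:
+L1 (α=4/5) → [836/5, 596/5, 188/5]
+L4 (α=2/5) → [2678/25, 3378/25, 1064/25]
rounded: [107, 135, 43]


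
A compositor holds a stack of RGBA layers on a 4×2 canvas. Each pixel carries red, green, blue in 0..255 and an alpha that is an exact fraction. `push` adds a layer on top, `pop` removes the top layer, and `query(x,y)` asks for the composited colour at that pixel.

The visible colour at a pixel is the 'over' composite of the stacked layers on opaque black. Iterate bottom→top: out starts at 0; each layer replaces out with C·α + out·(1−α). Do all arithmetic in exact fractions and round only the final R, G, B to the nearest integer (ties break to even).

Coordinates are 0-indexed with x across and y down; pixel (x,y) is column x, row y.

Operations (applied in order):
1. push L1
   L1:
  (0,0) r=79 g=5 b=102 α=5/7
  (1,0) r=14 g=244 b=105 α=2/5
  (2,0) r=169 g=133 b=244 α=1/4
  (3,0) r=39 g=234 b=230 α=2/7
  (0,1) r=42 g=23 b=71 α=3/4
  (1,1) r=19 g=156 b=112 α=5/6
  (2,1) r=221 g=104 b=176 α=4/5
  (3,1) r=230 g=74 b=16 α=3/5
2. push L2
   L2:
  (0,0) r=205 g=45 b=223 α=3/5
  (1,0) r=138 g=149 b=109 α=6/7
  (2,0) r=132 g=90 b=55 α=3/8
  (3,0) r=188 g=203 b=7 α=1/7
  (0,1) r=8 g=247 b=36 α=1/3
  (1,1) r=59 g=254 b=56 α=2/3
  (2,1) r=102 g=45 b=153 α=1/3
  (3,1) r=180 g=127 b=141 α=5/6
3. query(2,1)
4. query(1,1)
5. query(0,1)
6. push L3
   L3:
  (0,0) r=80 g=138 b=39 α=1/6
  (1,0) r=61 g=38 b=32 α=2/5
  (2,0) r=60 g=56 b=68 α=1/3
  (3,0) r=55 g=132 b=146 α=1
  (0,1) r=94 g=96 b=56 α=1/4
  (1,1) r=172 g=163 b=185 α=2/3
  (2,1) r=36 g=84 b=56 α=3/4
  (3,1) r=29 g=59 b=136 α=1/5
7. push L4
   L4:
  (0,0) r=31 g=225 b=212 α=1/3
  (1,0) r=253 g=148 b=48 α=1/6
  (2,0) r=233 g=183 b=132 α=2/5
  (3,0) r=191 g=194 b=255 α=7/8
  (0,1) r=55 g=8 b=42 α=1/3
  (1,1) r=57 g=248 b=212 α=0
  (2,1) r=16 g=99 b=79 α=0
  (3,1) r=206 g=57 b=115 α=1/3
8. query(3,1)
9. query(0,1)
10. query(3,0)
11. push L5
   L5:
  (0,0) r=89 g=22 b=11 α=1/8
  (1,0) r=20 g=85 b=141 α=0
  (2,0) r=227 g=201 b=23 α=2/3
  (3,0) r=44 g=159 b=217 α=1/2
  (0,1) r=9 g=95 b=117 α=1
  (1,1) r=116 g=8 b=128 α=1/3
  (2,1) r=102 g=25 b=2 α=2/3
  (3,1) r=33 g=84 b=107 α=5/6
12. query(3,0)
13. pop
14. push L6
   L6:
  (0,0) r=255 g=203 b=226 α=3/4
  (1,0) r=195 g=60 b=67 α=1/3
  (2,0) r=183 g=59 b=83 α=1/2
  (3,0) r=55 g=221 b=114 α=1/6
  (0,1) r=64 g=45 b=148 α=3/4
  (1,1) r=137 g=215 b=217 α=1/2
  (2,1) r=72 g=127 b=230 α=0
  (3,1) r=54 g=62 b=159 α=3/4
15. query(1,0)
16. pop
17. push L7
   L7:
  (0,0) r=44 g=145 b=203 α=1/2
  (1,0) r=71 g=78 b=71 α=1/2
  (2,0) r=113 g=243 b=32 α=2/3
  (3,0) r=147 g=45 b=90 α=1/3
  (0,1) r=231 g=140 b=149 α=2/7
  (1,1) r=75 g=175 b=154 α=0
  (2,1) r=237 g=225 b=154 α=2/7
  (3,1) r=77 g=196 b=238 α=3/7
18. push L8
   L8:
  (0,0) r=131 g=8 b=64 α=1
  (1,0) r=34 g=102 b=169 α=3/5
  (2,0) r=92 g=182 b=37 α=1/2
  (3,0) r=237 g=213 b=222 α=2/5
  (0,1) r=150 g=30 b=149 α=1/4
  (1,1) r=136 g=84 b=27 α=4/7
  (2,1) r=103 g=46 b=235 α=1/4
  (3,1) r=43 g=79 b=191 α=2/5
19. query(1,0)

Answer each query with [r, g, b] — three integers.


at x=2,y=1 over L1,L2:
L1 α=4/5: [884/5, 416/5, 704/5]
L2 α=1/3: [2278/15, 1057/15, 2173/15]
rounded: [152, 70, 145]

(1,1) stack=L1,L2; from [0,0,0]:
after L1 α=5/6: [95/6, 130, 280/3]
after L2 α=2/3: [803/18, 638/3, 616/9]
= [45, 213, 68]

query (0,1) [L1,L2] — begin 0,0,0
after L1 α=3/4: [63/2, 69/4, 213/4]
after L2 α=1/3: [71/3, 563/6, 95/2]
→ [24, 94, 48]

at x=3,y=1 over L1,L2,L3,L4:
L1 α=3/5: [138, 222/5, 48/5]
L2 α=5/6: [173, 3397/30, 1191/10]
L3 α=1/5: [721/5, 7679/75, 3062/25]
L4 α=1/3: [824/5, 19633/225, 8999/75]
= [165, 87, 120]

(0,1) stack=L1,L2,L3,L4; from [0,0,0]:
+L1 (α=3/4) → [63/2, 69/4, 213/4]
+L2 (α=1/3) → [71/3, 563/6, 95/2]
+L3 (α=1/4) → [165/4, 755/8, 397/8]
+L4 (α=1/3) → [275/6, 787/12, 565/12]
= [46, 66, 47]

at x=3,y=0 over L1,L2,L3,L4:
L1 α=2/7: [78/7, 468/7, 460/7]
L2 α=1/7: [1784/49, 4229/49, 2809/49]
L3 α=1: [55, 132, 146]
L4 α=7/8: [174, 745/4, 1931/8]
→ [174, 186, 241]

query (3,0) [L1,L2,L3,L4,L5] — begin 0,0,0
after L1 α=2/7: [78/7, 468/7, 460/7]
after L2 α=1/7: [1784/49, 4229/49, 2809/49]
after L3 α=1: [55, 132, 146]
after L4 α=7/8: [174, 745/4, 1931/8]
after L5 α=1/2: [109, 1381/8, 3667/16]
rounded: [109, 173, 229]

query (1,0) [L1,L2,L3,L4,L6] — begin 0,0,0
after L1 α=2/5: [28/5, 488/5, 42]
after L2 α=6/7: [4168/35, 4958/35, 696/7]
after L3 α=2/5: [16774/175, 17534/175, 2536/35]
after L4 α=1/6: [8543/70, 11357/105, 1436/21]
after L6 α=1/3: [15368/105, 29014/315, 4279/63]
rounded: [146, 92, 68]

at x=1,y=0 over L1,L2,L3,L4,L7,L8:
+L1 (α=2/5) → [28/5, 488/5, 42]
+L2 (α=6/7) → [4168/35, 4958/35, 696/7]
+L3 (α=2/5) → [16774/175, 17534/175, 2536/35]
+L4 (α=1/6) → [8543/70, 11357/105, 1436/21]
+L7 (α=1/2) → [13513/140, 19547/210, 2927/42]
+L8 (α=3/5) → [20653/350, 51677/525, 13574/105]
rounded: [59, 98, 129]


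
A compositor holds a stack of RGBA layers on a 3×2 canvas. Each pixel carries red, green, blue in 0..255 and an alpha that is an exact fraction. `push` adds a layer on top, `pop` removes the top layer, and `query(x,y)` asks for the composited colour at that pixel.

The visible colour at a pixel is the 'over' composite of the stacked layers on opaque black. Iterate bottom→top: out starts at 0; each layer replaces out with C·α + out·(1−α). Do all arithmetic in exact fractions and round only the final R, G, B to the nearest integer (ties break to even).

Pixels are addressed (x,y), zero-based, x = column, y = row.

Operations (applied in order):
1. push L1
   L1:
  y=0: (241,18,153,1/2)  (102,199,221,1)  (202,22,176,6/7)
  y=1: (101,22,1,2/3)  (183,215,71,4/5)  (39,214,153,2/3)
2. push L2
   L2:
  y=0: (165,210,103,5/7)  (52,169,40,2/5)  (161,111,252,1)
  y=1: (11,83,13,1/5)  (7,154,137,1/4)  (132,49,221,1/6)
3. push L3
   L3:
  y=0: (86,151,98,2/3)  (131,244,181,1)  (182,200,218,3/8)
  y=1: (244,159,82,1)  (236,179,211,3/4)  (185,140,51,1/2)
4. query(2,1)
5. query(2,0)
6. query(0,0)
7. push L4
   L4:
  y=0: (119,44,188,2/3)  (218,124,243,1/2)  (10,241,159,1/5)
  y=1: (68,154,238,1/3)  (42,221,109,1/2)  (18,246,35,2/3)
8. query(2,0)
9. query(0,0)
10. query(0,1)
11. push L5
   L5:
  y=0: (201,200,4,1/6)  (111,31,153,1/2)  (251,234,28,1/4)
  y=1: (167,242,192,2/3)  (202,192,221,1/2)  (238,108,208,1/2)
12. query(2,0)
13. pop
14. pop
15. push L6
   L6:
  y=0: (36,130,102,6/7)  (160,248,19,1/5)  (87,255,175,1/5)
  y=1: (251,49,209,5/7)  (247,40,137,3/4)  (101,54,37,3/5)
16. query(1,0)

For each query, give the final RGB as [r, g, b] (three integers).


at x=2,y=1 over L1,L2,L3:
+L1 (α=2/3) → [26, 428/3, 102]
+L2 (α=1/6) → [131/3, 2287/18, 731/6]
+L3 (α=1/2) → [343/3, 4807/36, 1037/12]
= [114, 134, 86]

(2,0) stack=L1,L2,L3; from [0,0,0]:
L1 α=6/7: [1212/7, 132/7, 1056/7]
L2 α=1: [161, 111, 252]
L3 α=3/8: [1351/8, 1155/8, 957/4]
= [169, 144, 239]

(0,0) stack=L1,L2,L3; from [0,0,0]:
after L1 α=1/2: [241/2, 9, 153/2]
after L2 α=5/7: [1066/7, 1068/7, 668/7]
after L3 α=2/3: [2270/21, 3182/21, 680/7]
rounded: [108, 152, 97]

(2,0) stack=L1,L2,L3,L4; from [0,0,0]:
+L1 (α=6/7) → [1212/7, 132/7, 1056/7]
+L2 (α=1) → [161, 111, 252]
+L3 (α=3/8) → [1351/8, 1155/8, 957/4]
+L4 (α=1/5) → [1371/10, 1637/10, 1116/5]
= [137, 164, 223]

query (0,0) [L1,L2,L3,L4] — begin 0,0,0
L1 α=1/2: [241/2, 9, 153/2]
L2 α=5/7: [1066/7, 1068/7, 668/7]
L3 α=2/3: [2270/21, 3182/21, 680/7]
L4 α=2/3: [7268/63, 5030/63, 1104/7]
→ [115, 80, 158]

at x=0,y=1 over L1,L2,L3,L4:
+L1 (α=2/3) → [202/3, 44/3, 2/3]
+L2 (α=1/5) → [841/15, 85/3, 47/15]
+L3 (α=1) → [244, 159, 82]
+L4 (α=1/3) → [556/3, 472/3, 134]
→ [185, 157, 134]

query (2,0) [L1,L2,L3,L4,L5] — begin 0,0,0
after L1 α=6/7: [1212/7, 132/7, 1056/7]
after L2 α=1: [161, 111, 252]
after L3 α=3/8: [1351/8, 1155/8, 957/4]
after L4 α=1/5: [1371/10, 1637/10, 1116/5]
after L5 α=1/4: [6623/40, 7251/40, 872/5]
→ [166, 181, 174]

at x=1,y=0 over L1,L2,L3,L6:
L1 α=1: [102, 199, 221]
L2 α=2/5: [82, 187, 743/5]
L3 α=1: [131, 244, 181]
L6 α=1/5: [684/5, 1224/5, 743/5]
rounded: [137, 245, 149]


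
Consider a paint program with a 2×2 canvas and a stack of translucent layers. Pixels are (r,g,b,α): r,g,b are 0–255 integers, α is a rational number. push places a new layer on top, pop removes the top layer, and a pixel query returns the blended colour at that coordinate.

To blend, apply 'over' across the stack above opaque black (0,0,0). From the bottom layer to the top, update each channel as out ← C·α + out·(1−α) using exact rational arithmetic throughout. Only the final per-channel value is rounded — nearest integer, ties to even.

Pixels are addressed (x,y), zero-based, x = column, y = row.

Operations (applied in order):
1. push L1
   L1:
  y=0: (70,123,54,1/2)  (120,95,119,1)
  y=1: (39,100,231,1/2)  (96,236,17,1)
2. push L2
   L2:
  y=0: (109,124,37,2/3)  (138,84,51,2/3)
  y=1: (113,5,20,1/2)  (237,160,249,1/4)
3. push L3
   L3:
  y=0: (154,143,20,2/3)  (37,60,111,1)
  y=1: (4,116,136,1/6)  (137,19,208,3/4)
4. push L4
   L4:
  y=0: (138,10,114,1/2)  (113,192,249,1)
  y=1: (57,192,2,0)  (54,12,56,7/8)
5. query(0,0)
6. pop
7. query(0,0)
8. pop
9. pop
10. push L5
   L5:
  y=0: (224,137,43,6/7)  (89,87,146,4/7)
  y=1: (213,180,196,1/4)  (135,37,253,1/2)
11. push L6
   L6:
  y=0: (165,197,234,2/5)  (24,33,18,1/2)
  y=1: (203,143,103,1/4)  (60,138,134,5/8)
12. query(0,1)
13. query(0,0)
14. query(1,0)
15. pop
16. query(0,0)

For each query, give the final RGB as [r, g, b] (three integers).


at x=0,y=0 over L1,L2,L3,L4:
after L1 α=1/2: [35, 123/2, 27]
after L2 α=2/3: [253/3, 619/6, 101/3]
after L3 α=2/3: [1177/9, 2335/18, 221/9]
after L4 α=1/2: [2419/18, 2515/36, 1247/18]
rounded: [134, 70, 69]

at x=0,y=0 over L1,L2,L3:
L1 α=1/2: [35, 123/2, 27]
L2 α=2/3: [253/3, 619/6, 101/3]
L3 α=2/3: [1177/9, 2335/18, 221/9]
rounded: [131, 130, 25]

query (0,1) [L1,L5,L6] — begin 0,0,0
after L1 α=1/2: [39/2, 50, 231/2]
after L5 α=1/4: [543/8, 165/2, 1085/8]
after L6 α=1/4: [3253/32, 781/8, 4079/32]
= [102, 98, 127]

(0,0) stack=L1,L5,L6; from [0,0,0]:
+L1 (α=1/2) → [35, 123/2, 27]
+L5 (α=6/7) → [197, 1767/14, 285/7]
+L6 (α=2/5) → [921/5, 10817/70, 4131/35]
rounded: [184, 155, 118]

at x=1,y=0 over L1,L5,L6:
+L1 (α=1) → [120, 95, 119]
+L5 (α=4/7) → [716/7, 633/7, 941/7]
+L6 (α=1/2) → [442/7, 432/7, 1067/14]
→ [63, 62, 76]

(0,0) stack=L1,L5; from [0,0,0]:
L1 α=1/2: [35, 123/2, 27]
L5 α=6/7: [197, 1767/14, 285/7]
→ [197, 126, 41]


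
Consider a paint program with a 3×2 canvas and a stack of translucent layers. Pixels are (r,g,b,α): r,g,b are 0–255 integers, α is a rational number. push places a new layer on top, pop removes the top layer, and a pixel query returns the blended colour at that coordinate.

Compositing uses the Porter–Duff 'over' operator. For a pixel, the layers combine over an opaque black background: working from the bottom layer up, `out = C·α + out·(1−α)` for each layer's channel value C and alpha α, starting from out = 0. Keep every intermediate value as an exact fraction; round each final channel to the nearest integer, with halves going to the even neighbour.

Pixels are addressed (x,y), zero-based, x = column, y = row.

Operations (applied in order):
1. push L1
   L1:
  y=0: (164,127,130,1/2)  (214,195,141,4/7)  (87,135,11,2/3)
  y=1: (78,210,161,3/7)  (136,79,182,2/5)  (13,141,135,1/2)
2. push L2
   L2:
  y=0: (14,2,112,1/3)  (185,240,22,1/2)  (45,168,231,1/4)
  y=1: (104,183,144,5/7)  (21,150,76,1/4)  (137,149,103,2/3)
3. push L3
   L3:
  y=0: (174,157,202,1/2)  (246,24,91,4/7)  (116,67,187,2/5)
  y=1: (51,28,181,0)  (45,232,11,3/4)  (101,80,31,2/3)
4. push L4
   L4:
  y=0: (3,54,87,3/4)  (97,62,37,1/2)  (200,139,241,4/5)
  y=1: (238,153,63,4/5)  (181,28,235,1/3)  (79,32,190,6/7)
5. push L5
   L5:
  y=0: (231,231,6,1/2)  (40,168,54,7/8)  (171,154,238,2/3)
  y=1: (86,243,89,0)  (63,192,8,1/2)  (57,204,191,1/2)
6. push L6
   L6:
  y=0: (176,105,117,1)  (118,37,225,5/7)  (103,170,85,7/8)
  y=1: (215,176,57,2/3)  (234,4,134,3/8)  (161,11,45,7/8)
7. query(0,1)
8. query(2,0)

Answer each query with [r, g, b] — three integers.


(0,1) stack=L1,L2,L3,L4,L5,L6; from [0,0,0]:
L1 α=3/7: [234/7, 90, 69]
L2 α=5/7: [4108/49, 1095/7, 858/7]
L3 α=0: [4108/49, 1095/7, 858/7]
L4 α=4/5: [50756/245, 5379/35, 2622/35]
L5 α=0: [50756/245, 5379/35, 2622/35]
L6 α=2/3: [156106/735, 17699/105, 2204/35]
rounded: [212, 169, 63]

query (2,0) [L1,L2,L3,L4,L5,L6] — begin 0,0,0
+L1 (α=2/3) → [58, 90, 22/3]
+L2 (α=1/4) → [219/4, 219/2, 253/4]
+L3 (α=2/5) → [317/4, 185/2, 451/4]
+L4 (α=4/5) → [3517/20, 1297/10, 4307/20]
+L5 (α=2/3) → [10357/60, 1459/10, 4609/20]
+L6 (α=7/8) → [53617/480, 13359/80, 16509/160]
= [112, 167, 103]


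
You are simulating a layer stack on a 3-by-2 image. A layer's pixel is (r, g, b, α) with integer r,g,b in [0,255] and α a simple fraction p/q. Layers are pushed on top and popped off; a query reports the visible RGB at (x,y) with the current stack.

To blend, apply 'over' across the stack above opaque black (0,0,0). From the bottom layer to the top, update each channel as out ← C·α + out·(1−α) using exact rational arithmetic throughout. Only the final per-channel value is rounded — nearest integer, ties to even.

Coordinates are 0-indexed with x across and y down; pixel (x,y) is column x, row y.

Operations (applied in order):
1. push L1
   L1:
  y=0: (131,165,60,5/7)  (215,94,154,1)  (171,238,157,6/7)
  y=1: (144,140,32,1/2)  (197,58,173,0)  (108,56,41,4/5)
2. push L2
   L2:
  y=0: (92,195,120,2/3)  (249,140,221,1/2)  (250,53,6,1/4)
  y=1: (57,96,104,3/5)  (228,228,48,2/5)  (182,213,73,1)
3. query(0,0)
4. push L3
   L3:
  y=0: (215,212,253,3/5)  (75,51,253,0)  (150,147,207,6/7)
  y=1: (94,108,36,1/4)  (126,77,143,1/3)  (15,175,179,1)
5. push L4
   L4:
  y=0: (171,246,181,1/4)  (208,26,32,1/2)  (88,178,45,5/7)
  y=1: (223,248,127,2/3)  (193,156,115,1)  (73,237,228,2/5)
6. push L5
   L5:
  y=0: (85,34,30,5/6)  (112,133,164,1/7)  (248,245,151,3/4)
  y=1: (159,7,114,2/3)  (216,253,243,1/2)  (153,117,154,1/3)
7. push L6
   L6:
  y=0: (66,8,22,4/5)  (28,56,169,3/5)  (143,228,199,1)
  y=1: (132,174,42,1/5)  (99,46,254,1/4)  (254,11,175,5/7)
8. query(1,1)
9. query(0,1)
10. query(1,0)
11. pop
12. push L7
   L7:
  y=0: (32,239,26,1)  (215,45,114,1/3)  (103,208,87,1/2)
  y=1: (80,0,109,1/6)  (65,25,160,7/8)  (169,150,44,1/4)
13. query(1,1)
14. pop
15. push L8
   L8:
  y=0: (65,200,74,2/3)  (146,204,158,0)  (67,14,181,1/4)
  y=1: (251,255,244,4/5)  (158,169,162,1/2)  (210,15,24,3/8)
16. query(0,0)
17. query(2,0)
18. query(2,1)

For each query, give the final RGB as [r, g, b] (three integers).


query (0,0) [L1,L2] — begin 0,0,0
+L1 (α=5/7) → [655/7, 825/7, 300/7]
+L2 (α=2/3) → [1943/21, 1185/7, 660/7]
→ [93, 169, 94]

query (1,1) [L1,L2,L3,L4,L5,L6] — begin 0,0,0
+L1 (α=0) → [0, 0, 0]
+L2 (α=2/5) → [456/5, 456/5, 96/5]
+L3 (α=1/3) → [514/5, 1297/15, 907/15]
+L4 (α=1) → [193, 156, 115]
+L5 (α=1/2) → [409/2, 409/2, 179]
+L6 (α=1/4) → [1425/8, 1319/8, 791/4]
rounded: [178, 165, 198]

at x=0,y=1 over L1,L2,L3,L4,L5,L6:
L1 α=1/2: [72, 70, 16]
L2 α=3/5: [63, 428/5, 344/5]
L3 α=1/4: [283/4, 456/5, 303/5]
L4 α=2/3: [689/4, 2936/15, 1573/15]
L5 α=2/3: [1961/12, 3146/45, 4993/45]
L6 α=1/5: [2357/15, 20414/225, 21862/225]
= [157, 91, 97]

at x=1,y=0 over L1,L2,L3,L4,L5,L6:
L1 α=1: [215, 94, 154]
L2 α=1/2: [232, 117, 375/2]
L3 α=0: [232, 117, 375/2]
L4 α=1/2: [220, 143/2, 439/4]
L5 α=1/7: [1432/7, 562/7, 235/2]
L6 α=3/5: [3452/35, 460/7, 742/5]
= [99, 66, 148]

at x=1,y=1 over L1,L2,L3,L4,L5,L7:
after L1 α=0: [0, 0, 0]
after L2 α=2/5: [456/5, 456/5, 96/5]
after L3 α=1/3: [514/5, 1297/15, 907/15]
after L4 α=1: [193, 156, 115]
after L5 α=1/2: [409/2, 409/2, 179]
after L7 α=7/8: [1319/16, 759/16, 1299/8]
→ [82, 47, 162]

query (0,0) [L1,L2,L3,L4,L5,L8] — begin 0,0,0
after L1 α=5/7: [655/7, 825/7, 300/7]
after L2 α=2/3: [1943/21, 1185/7, 660/7]
after L3 α=3/5: [17431/105, 6822/35, 6633/35]
after L4 α=1/4: [5854/35, 7269/35, 13117/70]
after L5 α=5/6: [20729/210, 13219/210, 23617/420]
after L8 α=2/3: [48029/630, 97219/630, 85777/1260]
= [76, 154, 68]

at x=2,y=0 over L1,L2,L3,L4,L5,L8:
+L1 (α=6/7) → [1026/7, 204, 942/7]
+L2 (α=1/4) → [1207/7, 665/4, 717/7]
+L3 (α=6/7) → [7507/49, 599/4, 9411/49]
+L4 (α=5/7) → [36574/343, 2379/14, 29847/343]
+L5 (α=3/4) → [145883/686, 12669/56, 92613/686]
+L8 (α=1/4) → [483611/2744, 38791/224, 402005/2744]
→ [176, 173, 147]

at x=2,y=1 over L1,L2,L3,L4,L5,L8:
after L1 α=4/5: [432/5, 224/5, 164/5]
after L2 α=1: [182, 213, 73]
after L3 α=1: [15, 175, 179]
after L4 α=2/5: [191/5, 999/5, 993/5]
after L5 α=1/3: [1147/15, 861/5, 2756/15]
after L8 α=3/8: [3037/24, 453/4, 743/6]
→ [127, 113, 124]


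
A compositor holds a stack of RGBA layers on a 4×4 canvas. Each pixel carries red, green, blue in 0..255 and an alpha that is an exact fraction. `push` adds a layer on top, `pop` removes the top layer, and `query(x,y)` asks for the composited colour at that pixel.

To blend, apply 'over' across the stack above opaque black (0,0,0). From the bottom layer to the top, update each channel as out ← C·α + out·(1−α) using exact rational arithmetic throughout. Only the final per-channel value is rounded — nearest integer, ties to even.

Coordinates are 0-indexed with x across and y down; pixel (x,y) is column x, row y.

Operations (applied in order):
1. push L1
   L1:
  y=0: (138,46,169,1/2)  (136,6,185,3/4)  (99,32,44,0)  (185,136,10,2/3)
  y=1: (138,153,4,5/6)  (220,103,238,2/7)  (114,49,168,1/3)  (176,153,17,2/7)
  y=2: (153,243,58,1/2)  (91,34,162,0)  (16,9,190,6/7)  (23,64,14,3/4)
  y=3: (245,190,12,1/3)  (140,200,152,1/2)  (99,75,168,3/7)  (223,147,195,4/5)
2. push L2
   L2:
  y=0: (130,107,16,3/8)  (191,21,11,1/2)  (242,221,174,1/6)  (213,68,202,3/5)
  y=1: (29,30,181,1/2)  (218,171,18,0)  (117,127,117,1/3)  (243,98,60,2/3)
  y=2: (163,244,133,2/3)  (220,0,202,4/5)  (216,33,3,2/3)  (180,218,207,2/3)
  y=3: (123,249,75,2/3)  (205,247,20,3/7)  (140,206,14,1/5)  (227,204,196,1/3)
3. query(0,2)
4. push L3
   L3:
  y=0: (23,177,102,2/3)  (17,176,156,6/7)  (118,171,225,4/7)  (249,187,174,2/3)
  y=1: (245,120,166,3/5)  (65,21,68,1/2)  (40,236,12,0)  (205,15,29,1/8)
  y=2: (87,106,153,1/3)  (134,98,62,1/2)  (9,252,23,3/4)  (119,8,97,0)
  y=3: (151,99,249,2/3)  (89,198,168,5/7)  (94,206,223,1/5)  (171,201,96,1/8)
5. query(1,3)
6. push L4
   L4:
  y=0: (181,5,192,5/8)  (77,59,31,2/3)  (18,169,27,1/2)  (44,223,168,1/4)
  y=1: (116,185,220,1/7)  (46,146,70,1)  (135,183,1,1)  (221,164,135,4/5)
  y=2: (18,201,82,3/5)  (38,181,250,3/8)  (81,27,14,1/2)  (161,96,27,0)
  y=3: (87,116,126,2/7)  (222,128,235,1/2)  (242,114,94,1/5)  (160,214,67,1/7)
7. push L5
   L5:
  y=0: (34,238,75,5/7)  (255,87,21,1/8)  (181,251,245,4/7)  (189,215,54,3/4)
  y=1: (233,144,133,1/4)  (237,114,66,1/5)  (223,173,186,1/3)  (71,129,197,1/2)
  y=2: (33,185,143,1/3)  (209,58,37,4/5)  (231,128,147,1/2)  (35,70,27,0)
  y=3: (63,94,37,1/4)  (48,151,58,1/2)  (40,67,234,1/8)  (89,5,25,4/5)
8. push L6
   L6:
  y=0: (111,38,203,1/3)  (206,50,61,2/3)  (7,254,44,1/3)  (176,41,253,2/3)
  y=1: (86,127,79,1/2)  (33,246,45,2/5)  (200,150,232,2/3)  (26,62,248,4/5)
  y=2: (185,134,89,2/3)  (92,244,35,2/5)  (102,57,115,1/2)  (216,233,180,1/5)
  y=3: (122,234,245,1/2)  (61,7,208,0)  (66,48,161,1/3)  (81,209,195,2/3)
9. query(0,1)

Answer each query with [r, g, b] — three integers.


(0,2) stack=L1,L2; from [0,0,0]:
L1 α=1/2: [153/2, 243/2, 29]
L2 α=2/3: [805/6, 1219/6, 295/3]
rounded: [134, 203, 98]

query (1,3) [L1,L2,L3] — begin 0,0,0
after L1 α=1/2: [70, 100, 76]
after L2 α=3/7: [895/7, 163, 52]
after L3 α=5/7: [4905/49, 188, 944/7]
= [100, 188, 135]

at x=0,y=1 over L1,L2,L3,L4,L5,L6:
after L1 α=5/6: [115, 255/2, 10/3]
after L2 α=1/2: [72, 315/4, 553/6]
after L3 α=3/5: [879/5, 207/2, 2047/15]
after L4 α=1/7: [5854/35, 806/7, 742/5]
after L5 α=1/4: [25717/140, 1713/14, 2891/20]
after L6 α=1/2: [37757/280, 3491/28, 4471/40]
→ [135, 125, 112]


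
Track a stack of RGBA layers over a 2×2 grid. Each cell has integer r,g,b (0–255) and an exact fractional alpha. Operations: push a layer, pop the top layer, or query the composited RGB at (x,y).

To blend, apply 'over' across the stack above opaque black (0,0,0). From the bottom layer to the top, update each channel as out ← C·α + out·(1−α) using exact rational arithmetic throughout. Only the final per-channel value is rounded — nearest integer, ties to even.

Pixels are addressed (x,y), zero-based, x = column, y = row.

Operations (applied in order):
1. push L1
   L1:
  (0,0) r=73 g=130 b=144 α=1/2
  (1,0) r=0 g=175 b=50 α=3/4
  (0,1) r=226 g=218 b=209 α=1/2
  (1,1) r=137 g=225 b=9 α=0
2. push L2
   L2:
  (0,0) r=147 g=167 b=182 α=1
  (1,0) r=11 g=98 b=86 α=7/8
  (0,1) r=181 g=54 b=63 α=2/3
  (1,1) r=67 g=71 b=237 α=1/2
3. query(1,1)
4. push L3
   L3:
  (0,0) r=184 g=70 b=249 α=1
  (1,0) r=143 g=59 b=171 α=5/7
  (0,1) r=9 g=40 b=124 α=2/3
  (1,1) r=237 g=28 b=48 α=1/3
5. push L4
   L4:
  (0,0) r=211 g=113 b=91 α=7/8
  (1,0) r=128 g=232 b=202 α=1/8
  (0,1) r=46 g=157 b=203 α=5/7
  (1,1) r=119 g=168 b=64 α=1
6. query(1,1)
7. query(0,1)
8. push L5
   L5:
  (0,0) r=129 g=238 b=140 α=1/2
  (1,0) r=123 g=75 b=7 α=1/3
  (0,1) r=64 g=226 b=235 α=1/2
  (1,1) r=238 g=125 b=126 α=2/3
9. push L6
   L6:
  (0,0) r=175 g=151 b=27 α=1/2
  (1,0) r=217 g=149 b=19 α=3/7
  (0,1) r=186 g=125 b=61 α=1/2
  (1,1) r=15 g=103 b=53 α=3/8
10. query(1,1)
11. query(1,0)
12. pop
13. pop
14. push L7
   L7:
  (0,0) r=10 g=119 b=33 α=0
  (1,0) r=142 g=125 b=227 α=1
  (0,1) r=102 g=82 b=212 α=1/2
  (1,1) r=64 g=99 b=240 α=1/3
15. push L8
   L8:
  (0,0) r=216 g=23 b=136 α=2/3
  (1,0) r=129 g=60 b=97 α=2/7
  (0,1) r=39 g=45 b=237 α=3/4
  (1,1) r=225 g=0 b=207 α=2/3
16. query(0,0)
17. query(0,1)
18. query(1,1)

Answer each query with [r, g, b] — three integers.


query (1,1) [L1,L2] — begin 0,0,0
+L1 (α=0) → [0, 0, 0]
+L2 (α=1/2) → [67/2, 71/2, 237/2]
→ [34, 36, 118]

(1,1) stack=L1,L2,L3,L4; from [0,0,0]:
after L1 α=0: [0, 0, 0]
after L2 α=1/2: [67/2, 71/2, 237/2]
after L3 α=1/3: [304/3, 33, 95]
after L4 α=1: [119, 168, 64]
rounded: [119, 168, 64]

query (0,1) [L1,L2,L3,L4] — begin 0,0,0
after L1 α=1/2: [113, 109, 209/2]
after L2 α=2/3: [475/3, 217/3, 461/6]
after L3 α=2/3: [529/9, 457/9, 1949/18]
after L4 α=5/7: [3128/63, 7979/63, 11084/63]
→ [50, 127, 176]

query (1,1) [L1,L2,L3,L4,L5,L6] — begin 0,0,0
+L1 (α=0) → [0, 0, 0]
+L2 (α=1/2) → [67/2, 71/2, 237/2]
+L3 (α=1/3) → [304/3, 33, 95]
+L4 (α=1) → [119, 168, 64]
+L5 (α=2/3) → [595/3, 418/3, 316/3]
+L6 (α=3/8) → [1555/12, 3017/24, 2057/24]
= [130, 126, 86]

at x=1,y=0 over L1,L2,L3,L4,L5,L6:
after L1 α=3/4: [0, 525/4, 75/2]
after L2 α=7/8: [77/8, 3269/32, 1279/16]
after L3 α=5/7: [2937/28, 7989/112, 8119/56]
after L4 α=1/8: [3449/32, 11701/128, 9735/64]
after L5 α=1/3: [5417/48, 16501/192, 9959/96]
after L6 α=3/7: [13229/84, 37957/336, 11327/168]
= [157, 113, 67]

(0,0) stack=L1,L2,L3,L4,L7,L8; from [0,0,0]:
after L1 α=1/2: [73/2, 65, 72]
after L2 α=1: [147, 167, 182]
after L3 α=1: [184, 70, 249]
after L4 α=7/8: [1661/8, 861/8, 443/4]
after L7 α=0: [1661/8, 861/8, 443/4]
after L8 α=2/3: [5117/24, 1229/24, 1531/12]
= [213, 51, 128]

query (0,1) [L1,L2,L3,L4,L7,L8] — begin 0,0,0
+L1 (α=1/2) → [113, 109, 209/2]
+L2 (α=2/3) → [475/3, 217/3, 461/6]
+L3 (α=2/3) → [529/9, 457/9, 1949/18]
+L4 (α=5/7) → [3128/63, 7979/63, 11084/63]
+L7 (α=1/2) → [4777/63, 13145/126, 12220/63]
+L8 (α=3/4) → [3037/63, 30155/504, 57013/252]
= [48, 60, 226]

at x=1,y=1 over L1,L2,L3,L4,L7,L8:
after L1 α=0: [0, 0, 0]
after L2 α=1/2: [67/2, 71/2, 237/2]
after L3 α=1/3: [304/3, 33, 95]
after L4 α=1: [119, 168, 64]
after L7 α=1/3: [302/3, 145, 368/3]
after L8 α=2/3: [1652/9, 145/3, 1610/9]
→ [184, 48, 179]


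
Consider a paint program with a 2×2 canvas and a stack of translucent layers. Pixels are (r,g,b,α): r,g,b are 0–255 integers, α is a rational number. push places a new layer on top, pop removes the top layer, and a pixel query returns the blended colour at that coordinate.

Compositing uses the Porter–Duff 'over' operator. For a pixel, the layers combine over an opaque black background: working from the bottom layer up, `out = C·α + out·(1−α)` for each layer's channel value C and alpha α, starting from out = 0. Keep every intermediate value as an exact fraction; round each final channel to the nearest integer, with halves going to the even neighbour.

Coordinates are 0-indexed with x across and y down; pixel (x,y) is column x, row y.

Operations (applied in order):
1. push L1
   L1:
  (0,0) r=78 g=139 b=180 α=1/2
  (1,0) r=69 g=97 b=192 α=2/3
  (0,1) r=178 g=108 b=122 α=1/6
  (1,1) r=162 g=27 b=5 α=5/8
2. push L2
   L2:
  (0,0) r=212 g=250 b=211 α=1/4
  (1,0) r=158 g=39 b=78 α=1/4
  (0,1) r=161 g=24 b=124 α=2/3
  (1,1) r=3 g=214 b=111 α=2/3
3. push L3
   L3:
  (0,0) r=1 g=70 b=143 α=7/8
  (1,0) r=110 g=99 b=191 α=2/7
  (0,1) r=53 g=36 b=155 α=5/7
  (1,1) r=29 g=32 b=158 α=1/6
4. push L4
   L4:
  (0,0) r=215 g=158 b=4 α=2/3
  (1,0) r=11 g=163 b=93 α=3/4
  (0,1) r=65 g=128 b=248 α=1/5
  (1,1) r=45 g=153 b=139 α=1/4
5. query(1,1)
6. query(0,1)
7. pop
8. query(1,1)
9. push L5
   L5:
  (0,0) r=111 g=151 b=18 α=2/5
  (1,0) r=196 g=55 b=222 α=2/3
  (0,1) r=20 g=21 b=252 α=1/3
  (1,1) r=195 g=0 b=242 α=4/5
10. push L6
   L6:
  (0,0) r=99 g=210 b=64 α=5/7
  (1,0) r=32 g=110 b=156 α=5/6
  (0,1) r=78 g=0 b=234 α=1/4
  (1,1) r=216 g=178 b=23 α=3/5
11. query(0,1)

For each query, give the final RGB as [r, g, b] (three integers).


query (1,1) [L1,L2,L3,L4] — begin 0,0,0
+L1 (α=5/8) → [405/4, 135/8, 25/8]
+L2 (α=2/3) → [143/4, 3559/24, 1801/24]
+L3 (α=1/6) → [277/8, 18563/144, 12797/144]
+L4 (α=1/4) → [1191/32, 25907/192, 19469/192]
→ [37, 135, 101]

query (0,1) [L1,L2,L3,L4] — begin 0,0,0
+L1 (α=1/6) → [89/3, 18, 61/3]
+L2 (α=2/3) → [1055/9, 22, 805/9]
+L3 (α=5/7) → [4495/63, 32, 8585/63]
+L4 (α=1/5) → [4415/63, 256/5, 49964/315]
= [70, 51, 159]

at x=1,y=1 over L1,L2,L3:
after L1 α=5/8: [405/4, 135/8, 25/8]
after L2 α=2/3: [143/4, 3559/24, 1801/24]
after L3 α=1/6: [277/8, 18563/144, 12797/144]
→ [35, 129, 89]

at x=0,y=1 over L1,L2,L3,L5,L6:
after L1 α=1/6: [89/3, 18, 61/3]
after L2 α=2/3: [1055/9, 22, 805/9]
after L3 α=5/7: [4495/63, 32, 8585/63]
after L5 α=1/3: [10250/189, 85/3, 33046/189]
after L6 α=1/4: [3791/63, 85/4, 11947/63]
rounded: [60, 21, 190]


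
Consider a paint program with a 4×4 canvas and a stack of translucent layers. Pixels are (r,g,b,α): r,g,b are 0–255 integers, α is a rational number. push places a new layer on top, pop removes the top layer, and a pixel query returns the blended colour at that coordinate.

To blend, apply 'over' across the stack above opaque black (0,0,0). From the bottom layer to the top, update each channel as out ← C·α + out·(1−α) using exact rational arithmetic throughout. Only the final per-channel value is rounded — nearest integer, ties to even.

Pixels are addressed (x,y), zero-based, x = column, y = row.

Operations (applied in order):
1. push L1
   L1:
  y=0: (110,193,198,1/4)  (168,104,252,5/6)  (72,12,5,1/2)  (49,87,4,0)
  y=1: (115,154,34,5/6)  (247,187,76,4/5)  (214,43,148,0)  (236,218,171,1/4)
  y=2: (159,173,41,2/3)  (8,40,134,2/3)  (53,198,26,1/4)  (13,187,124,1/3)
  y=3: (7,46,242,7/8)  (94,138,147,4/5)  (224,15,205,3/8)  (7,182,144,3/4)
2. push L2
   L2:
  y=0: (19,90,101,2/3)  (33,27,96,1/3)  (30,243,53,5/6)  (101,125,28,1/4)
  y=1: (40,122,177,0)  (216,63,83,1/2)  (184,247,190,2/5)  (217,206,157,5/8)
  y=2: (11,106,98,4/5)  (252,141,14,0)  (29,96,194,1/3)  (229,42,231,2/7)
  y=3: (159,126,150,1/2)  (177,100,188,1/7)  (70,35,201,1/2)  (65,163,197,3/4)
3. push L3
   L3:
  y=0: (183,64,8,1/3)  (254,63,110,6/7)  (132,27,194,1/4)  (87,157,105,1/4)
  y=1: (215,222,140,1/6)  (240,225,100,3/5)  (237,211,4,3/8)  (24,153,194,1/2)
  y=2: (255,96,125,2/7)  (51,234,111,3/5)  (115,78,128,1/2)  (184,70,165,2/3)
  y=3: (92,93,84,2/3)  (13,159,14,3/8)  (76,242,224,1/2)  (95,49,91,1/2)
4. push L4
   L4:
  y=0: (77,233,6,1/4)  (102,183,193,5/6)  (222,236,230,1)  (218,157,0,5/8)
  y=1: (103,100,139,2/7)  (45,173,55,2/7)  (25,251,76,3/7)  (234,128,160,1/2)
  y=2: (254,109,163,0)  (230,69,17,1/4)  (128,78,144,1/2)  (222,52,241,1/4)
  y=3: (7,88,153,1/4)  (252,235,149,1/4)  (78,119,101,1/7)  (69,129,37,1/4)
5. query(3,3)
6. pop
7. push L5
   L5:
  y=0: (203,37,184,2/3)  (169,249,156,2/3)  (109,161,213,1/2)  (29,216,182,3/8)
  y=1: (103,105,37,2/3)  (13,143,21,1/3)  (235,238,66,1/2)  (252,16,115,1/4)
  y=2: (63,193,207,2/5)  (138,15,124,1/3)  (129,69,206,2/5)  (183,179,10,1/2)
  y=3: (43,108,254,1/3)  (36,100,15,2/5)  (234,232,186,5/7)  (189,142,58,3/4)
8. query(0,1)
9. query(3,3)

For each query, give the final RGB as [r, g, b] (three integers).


at x=3,y=3 over L1,L2,L3,L4:
L1 α=3/4: [21/4, 273/2, 108]
L2 α=3/4: [801/16, 1251/8, 699/4]
L3 α=1/2: [2321/32, 1643/16, 1063/8]
L4 α=1/4: [9171/128, 6993/64, 3485/32]
→ [72, 109, 109]

query (0,1) [L1,L2,L3,L5] — begin 0,0,0
after L1 α=5/6: [575/6, 385/3, 85/3]
after L2 α=0: [575/6, 385/3, 85/3]
after L3 α=1/6: [4165/36, 2591/18, 845/18]
after L5 α=2/3: [11581/108, 6371/54, 2177/54]
→ [107, 118, 40]

query (3,3) [L1,L2,L3,L5] — begin 0,0,0
after L1 α=3/4: [21/4, 273/2, 108]
after L2 α=3/4: [801/16, 1251/8, 699/4]
after L3 α=1/2: [2321/32, 1643/16, 1063/8]
after L5 α=3/4: [20465/128, 8459/64, 2455/32]
→ [160, 132, 77]


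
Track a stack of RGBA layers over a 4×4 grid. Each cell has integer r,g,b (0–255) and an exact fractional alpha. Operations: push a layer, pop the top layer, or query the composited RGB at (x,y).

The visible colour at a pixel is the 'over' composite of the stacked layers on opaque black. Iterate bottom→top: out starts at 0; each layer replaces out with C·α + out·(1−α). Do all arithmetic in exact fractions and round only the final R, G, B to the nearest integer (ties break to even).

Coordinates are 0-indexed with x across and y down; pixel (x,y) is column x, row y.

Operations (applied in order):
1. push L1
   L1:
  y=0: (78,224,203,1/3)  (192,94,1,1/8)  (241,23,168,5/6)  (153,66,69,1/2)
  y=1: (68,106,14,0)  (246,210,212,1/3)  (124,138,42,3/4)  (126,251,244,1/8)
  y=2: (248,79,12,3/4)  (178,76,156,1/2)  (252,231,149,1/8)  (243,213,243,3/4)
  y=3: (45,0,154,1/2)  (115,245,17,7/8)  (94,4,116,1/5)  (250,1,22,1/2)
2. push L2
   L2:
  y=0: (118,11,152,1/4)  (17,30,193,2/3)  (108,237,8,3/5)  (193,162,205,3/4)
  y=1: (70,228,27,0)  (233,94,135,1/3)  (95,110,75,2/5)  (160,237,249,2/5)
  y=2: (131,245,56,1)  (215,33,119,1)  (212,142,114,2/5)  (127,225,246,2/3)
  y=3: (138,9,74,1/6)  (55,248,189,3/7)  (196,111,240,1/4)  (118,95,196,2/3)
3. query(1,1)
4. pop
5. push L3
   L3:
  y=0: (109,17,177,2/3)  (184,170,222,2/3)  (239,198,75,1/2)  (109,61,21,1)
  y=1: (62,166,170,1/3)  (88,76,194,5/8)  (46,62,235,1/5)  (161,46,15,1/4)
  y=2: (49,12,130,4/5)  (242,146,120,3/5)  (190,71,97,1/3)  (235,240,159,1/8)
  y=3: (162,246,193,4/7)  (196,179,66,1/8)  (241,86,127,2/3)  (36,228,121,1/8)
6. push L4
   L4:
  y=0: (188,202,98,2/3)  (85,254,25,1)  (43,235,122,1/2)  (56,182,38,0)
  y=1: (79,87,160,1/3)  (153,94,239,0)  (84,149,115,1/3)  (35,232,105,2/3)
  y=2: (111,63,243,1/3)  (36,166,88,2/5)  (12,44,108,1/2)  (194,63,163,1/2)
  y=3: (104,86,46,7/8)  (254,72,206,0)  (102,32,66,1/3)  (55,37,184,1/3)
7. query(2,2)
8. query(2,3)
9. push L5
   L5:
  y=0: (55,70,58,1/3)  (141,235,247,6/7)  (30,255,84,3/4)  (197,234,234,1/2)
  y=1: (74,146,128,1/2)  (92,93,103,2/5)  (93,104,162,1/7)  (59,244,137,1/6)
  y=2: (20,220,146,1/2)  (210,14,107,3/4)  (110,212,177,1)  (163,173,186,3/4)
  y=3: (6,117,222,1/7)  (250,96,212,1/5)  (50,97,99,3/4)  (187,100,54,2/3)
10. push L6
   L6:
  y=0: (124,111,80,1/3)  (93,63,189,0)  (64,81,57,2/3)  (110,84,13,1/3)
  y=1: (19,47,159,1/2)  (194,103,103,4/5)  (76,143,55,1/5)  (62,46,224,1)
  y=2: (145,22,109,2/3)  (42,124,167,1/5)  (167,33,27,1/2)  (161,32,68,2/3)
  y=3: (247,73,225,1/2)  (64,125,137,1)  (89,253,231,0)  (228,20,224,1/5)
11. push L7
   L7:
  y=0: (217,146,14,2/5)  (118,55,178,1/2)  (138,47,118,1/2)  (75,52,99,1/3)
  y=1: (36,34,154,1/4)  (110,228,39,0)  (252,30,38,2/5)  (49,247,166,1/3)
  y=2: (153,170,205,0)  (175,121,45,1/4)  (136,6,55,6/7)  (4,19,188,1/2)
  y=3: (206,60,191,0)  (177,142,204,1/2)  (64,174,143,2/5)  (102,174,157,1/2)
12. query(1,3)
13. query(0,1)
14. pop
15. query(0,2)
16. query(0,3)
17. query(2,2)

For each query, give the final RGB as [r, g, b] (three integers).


at x=1,y=1 over L1,L2:
L1 α=1/3: [82, 70, 212/3]
L2 α=1/3: [397/3, 78, 829/9]
→ [132, 78, 92]

query (2,2) [L1,L3,L4] — begin 0,0,0
+L1 (α=1/8) → [63/2, 231/8, 149/8]
+L3 (α=1/3) → [253/3, 515/12, 179/4]
+L4 (α=1/2) → [289/6, 1043/24, 611/8]
→ [48, 43, 76]

query (2,3) [L1,L3,L4] — begin 0,0,0
+L1 (α=1/5) → [94/5, 4/5, 116/5]
+L3 (α=2/3) → [2504/15, 288/5, 462/5]
+L4 (α=1/3) → [6538/45, 736/15, 418/5]
rounded: [145, 49, 84]

query (1,3) [L1,L3,L4,L5,L6,L7] — begin 0,0,0
+L1 (α=7/8) → [805/8, 1715/8, 119/8]
+L3 (α=1/8) → [7203/64, 13437/64, 1361/64]
+L4 (α=0) → [7203/64, 13437/64, 1361/64]
+L5 (α=1/5) → [11203/80, 14973/80, 4753/80]
+L6 (α=1) → [64, 125, 137]
+L7 (α=1/2) → [241/2, 267/2, 341/2]
rounded: [120, 134, 170]

(0,1) stack=L1,L3,L4,L5,L6,L7; from [0,0,0]:
after L1 α=0: [0, 0, 0]
after L3 α=1/3: [62/3, 166/3, 170/3]
after L4 α=1/3: [361/9, 593/9, 820/9]
after L5 α=1/2: [1027/18, 1907/18, 986/9]
after L6 α=1/2: [1369/36, 2753/36, 2417/18]
after L7 α=1/4: [1801/48, 3161/48, 3341/24]
→ [38, 66, 139]

(0,2) stack=L1,L3,L4,L5,L6; from [0,0,0]:
+L1 (α=3/4) → [186, 237/4, 9]
+L3 (α=4/5) → [382/5, 429/20, 529/5]
+L4 (α=1/3) → [1319/15, 353/10, 2273/15]
+L5 (α=1/2) → [1619/30, 2553/20, 4463/30]
+L6 (α=2/3) → [10319/90, 3433/60, 11003/90]
rounded: [115, 57, 122]

(0,3) stack=L1,L3,L4,L5,L6; from [0,0,0]:
+L1 (α=1/2) → [45/2, 0, 77]
+L3 (α=4/7) → [1431/14, 984/7, 1003/7]
+L4 (α=7/8) → [11623/112, 2599/28, 3257/56]
+L5 (α=1/7) → [35205/392, 9435/98, 15987/196]
+L6 (α=1/2) → [132029/784, 16589/196, 60087/392]
= [168, 85, 153]

(2,2) stack=L1,L3,L4,L5,L6; from [0,0,0]:
after L1 α=1/8: [63/2, 231/8, 149/8]
after L3 α=1/3: [253/3, 515/12, 179/4]
after L4 α=1/2: [289/6, 1043/24, 611/8]
after L5 α=1: [110, 212, 177]
after L6 α=1/2: [277/2, 245/2, 102]
rounded: [138, 122, 102]


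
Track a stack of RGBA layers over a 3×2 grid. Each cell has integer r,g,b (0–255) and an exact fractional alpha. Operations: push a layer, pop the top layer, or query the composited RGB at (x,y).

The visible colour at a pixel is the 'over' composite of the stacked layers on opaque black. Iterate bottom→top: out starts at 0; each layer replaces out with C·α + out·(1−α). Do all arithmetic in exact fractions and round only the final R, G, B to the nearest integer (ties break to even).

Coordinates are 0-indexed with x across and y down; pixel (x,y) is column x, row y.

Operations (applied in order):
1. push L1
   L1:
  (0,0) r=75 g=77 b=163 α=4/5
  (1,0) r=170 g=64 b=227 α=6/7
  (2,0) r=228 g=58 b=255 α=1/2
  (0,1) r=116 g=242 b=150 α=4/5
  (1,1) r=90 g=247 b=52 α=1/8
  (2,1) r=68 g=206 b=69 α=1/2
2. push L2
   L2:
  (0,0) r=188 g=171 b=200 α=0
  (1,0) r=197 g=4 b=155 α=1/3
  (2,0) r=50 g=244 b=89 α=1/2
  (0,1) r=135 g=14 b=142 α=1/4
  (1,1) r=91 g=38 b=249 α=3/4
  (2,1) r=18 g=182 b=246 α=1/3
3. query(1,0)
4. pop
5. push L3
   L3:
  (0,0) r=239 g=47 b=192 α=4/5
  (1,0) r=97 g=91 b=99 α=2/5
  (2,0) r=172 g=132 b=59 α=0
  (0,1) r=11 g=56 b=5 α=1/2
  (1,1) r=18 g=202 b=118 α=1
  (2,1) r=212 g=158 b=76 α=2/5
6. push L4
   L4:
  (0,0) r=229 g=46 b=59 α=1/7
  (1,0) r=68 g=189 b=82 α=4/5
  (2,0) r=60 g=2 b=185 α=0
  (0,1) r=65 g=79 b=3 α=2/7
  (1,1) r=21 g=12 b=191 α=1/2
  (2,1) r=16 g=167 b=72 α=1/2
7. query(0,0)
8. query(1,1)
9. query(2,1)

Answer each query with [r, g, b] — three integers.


(1,0) stack=L1,L2; from [0,0,0]:
after L1 α=6/7: [1020/7, 384/7, 1362/7]
after L2 α=1/3: [3419/21, 796/21, 3809/21]
= [163, 38, 181]

query (0,0) [L1,L3,L4] — begin 0,0,0
+L1 (α=4/5) → [60, 308/5, 652/5]
+L3 (α=4/5) → [1016/5, 1248/25, 4492/25]
+L4 (α=1/7) → [7241/35, 1234/25, 4061/25]
→ [207, 49, 162]

(1,1) stack=L1,L3,L4; from [0,0,0]:
after L1 α=1/8: [45/4, 247/8, 13/2]
after L3 α=1: [18, 202, 118]
after L4 α=1/2: [39/2, 107, 309/2]
= [20, 107, 154]

(2,1) stack=L1,L3,L4; from [0,0,0]:
+L1 (α=1/2) → [34, 103, 69/2]
+L3 (α=2/5) → [526/5, 125, 511/10]
+L4 (α=1/2) → [303/5, 146, 1231/20]
= [61, 146, 62]


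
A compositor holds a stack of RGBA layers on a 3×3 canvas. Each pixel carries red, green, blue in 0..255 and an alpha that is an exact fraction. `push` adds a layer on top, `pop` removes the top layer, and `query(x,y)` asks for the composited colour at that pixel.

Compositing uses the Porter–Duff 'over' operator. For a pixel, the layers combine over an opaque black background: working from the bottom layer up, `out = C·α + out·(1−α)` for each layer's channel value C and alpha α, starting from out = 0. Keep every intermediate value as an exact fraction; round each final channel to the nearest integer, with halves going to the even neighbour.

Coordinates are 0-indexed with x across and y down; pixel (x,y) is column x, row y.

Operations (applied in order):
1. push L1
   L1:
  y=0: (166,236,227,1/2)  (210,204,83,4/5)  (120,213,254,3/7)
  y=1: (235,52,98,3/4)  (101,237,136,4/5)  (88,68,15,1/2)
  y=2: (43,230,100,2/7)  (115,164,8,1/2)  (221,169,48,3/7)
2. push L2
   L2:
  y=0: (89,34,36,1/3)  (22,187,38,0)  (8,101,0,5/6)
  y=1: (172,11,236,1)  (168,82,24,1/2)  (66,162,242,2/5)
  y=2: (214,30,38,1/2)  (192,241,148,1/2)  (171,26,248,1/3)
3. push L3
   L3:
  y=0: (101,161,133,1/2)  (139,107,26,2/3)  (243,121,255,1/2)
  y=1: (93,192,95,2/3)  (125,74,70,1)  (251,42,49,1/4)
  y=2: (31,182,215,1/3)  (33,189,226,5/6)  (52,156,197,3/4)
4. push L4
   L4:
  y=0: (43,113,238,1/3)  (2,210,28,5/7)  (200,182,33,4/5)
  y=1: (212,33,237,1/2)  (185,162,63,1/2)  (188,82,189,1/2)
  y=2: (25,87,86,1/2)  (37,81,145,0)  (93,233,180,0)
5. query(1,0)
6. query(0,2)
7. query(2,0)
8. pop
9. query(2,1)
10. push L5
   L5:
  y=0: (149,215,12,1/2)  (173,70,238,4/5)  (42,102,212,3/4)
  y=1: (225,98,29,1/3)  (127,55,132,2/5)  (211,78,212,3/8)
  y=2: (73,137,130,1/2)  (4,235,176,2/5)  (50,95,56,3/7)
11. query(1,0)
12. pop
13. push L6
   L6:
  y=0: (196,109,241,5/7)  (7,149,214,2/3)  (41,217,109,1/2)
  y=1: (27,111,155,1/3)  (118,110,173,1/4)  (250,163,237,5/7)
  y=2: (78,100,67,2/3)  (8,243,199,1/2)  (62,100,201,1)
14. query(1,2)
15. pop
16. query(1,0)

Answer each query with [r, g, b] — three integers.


at x=1,y=0 over L1,L2,L3,L4:
after L1 α=4/5: [168, 816/5, 332/5]
after L2 α=0: [168, 816/5, 332/5]
after L3 α=2/3: [446/3, 1886/15, 592/15]
after L4 α=5/7: [922/21, 19522/105, 3284/105]
rounded: [44, 186, 31]

at x=0,y=2 over L1,L2,L3,L4:
L1 α=2/7: [86/7, 460/7, 200/7]
L2 α=1/2: [792/7, 335/7, 233/7]
L3 α=1/3: [1801/21, 648/7, 657/7]
L4 α=1/2: [1163/21, 1257/14, 1259/14]
rounded: [55, 90, 90]

query (2,0) [L1,L2,L3,L4] — begin 0,0,0
after L1 α=3/7: [360/7, 639/7, 762/7]
after L2 α=5/6: [320/21, 2087/21, 127/7]
after L3 α=1/2: [5423/42, 2314/21, 956/7]
after L4 α=4/5: [39023/210, 17602/105, 376/7]
→ [186, 168, 54]

query (2,1) [L1,L2,L3] — begin 0,0,0
+L1 (α=1/2) → [44, 34, 15/2]
+L2 (α=2/5) → [264/5, 426/5, 1013/10]
+L3 (α=1/4) → [2047/20, 372/5, 3529/40]
= [102, 74, 88]

at x=1,y=0 over L1,L2,L3,L5:
after L1 α=4/5: [168, 816/5, 332/5]
after L2 α=0: [168, 816/5, 332/5]
after L3 α=2/3: [446/3, 1886/15, 592/15]
after L5 α=4/5: [2522/15, 6086/75, 14872/75]
= [168, 81, 198]

(1,2) stack=L1,L2,L3,L6; from [0,0,0]:
+L1 (α=1/2) → [115/2, 82, 4]
+L2 (α=1/2) → [499/4, 323/2, 76]
+L3 (α=5/6) → [1159/24, 2213/12, 201]
+L6 (α=1/2) → [1351/48, 5129/24, 200]
→ [28, 214, 200]

at x=1,y=0 over L1,L2,L3:
after L1 α=4/5: [168, 816/5, 332/5]
after L2 α=0: [168, 816/5, 332/5]
after L3 α=2/3: [446/3, 1886/15, 592/15]
→ [149, 126, 39]
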